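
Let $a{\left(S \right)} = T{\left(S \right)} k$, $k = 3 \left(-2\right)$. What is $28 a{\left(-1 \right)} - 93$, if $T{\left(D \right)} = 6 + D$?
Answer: $-933$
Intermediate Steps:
$k = -6$
$a{\left(S \right)} = -36 - 6 S$ ($a{\left(S \right)} = \left(6 + S\right) \left(-6\right) = -36 - 6 S$)
$28 a{\left(-1 \right)} - 93 = 28 \left(-36 - -6\right) - 93 = 28 \left(-36 + 6\right) - 93 = 28 \left(-30\right) - 93 = -840 - 93 = -933$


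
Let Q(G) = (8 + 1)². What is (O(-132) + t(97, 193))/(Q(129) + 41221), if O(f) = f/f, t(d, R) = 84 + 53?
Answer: 69/20651 ≈ 0.0033412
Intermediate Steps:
t(d, R) = 137
O(f) = 1
Q(G) = 81 (Q(G) = 9² = 81)
(O(-132) + t(97, 193))/(Q(129) + 41221) = (1 + 137)/(81 + 41221) = 138/41302 = 138*(1/41302) = 69/20651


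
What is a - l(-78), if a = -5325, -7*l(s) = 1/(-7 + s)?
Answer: -3168376/595 ≈ -5325.0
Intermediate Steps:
l(s) = -1/(7*(-7 + s))
a - l(-78) = -5325 - (-1)/(-49 + 7*(-78)) = -5325 - (-1)/(-49 - 546) = -5325 - (-1)/(-595) = -5325 - (-1)*(-1)/595 = -5325 - 1*1/595 = -5325 - 1/595 = -3168376/595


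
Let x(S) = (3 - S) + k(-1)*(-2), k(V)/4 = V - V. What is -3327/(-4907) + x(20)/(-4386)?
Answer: 863273/1266006 ≈ 0.68189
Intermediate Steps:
k(V) = 0 (k(V) = 4*(V - V) = 4*0 = 0)
x(S) = 3 - S (x(S) = (3 - S) + 0*(-2) = (3 - S) + 0 = 3 - S)
-3327/(-4907) + x(20)/(-4386) = -3327/(-4907) + (3 - 1*20)/(-4386) = -3327*(-1/4907) + (3 - 20)*(-1/4386) = 3327/4907 - 17*(-1/4386) = 3327/4907 + 1/258 = 863273/1266006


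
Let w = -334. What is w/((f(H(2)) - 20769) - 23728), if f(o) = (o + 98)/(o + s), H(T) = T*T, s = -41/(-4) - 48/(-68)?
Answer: 113226/15082171 ≈ 0.0075073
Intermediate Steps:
s = 745/68 (s = -41*(-¼) - 48*(-1/68) = 41/4 + 12/17 = 745/68 ≈ 10.956)
H(T) = T²
f(o) = (98 + o)/(745/68 + o) (f(o) = (o + 98)/(o + 745/68) = (98 + o)/(745/68 + o))
w/((f(H(2)) - 20769) - 23728) = -334/((68*(98 + 2²)/(745 + 68*2²) - 20769) - 23728) = -334/((68*(98 + 4)/(745 + 68*4) - 20769) - 23728) = -334/((68*102/(745 + 272) - 20769) - 23728) = -334/((68*102/1017 - 20769) - 23728) = -334/((68*(1/1017)*102 - 20769) - 23728) = -334/((2312/339 - 20769) - 23728) = -334/(-7038379/339 - 23728) = -334/(-15082171/339) = -334*(-339/15082171) = 113226/15082171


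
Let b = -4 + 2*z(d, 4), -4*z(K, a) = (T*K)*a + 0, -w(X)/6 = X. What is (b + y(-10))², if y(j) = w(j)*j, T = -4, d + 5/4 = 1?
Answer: 367236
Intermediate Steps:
d = -¼ (d = -5/4 + 1 = -¼ ≈ -0.25000)
w(X) = -6*X
z(K, a) = K*a (z(K, a) = -((-4*K)*a + 0)/4 = -(-4*K*a + 0)/4 = -(-1)*K*a = K*a)
y(j) = -6*j² (y(j) = (-6*j)*j = -6*j²)
b = -6 (b = -4 + 2*(-¼*4) = -4 + 2*(-1) = -4 - 2 = -6)
(b + y(-10))² = (-6 - 6*(-10)²)² = (-6 - 6*100)² = (-6 - 600)² = (-606)² = 367236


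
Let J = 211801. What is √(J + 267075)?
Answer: 2*√119719 ≈ 692.01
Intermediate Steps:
√(J + 267075) = √(211801 + 267075) = √478876 = 2*√119719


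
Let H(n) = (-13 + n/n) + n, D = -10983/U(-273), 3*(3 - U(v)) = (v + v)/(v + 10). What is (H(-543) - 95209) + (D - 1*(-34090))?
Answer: -40324647/607 ≈ -66433.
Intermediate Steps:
U(v) = 3 - 2*v/(3*(10 + v)) (U(v) = 3 - (v + v)/(3*(v + 10)) = 3 - 2*v/(3*(10 + v)))
D = -2888529/607 (D = -10983*3*(10 - 273)/(90 + 7*(-273)) = -10983*(-789/(90 - 1911)) = -10983/((⅓)*(-1/263)*(-1821)) = -10983/607/263 = -10983*263/607 = -2888529/607 ≈ -4758.7)
H(n) = -12 + n (H(n) = (-13 + 1) + n = -12 + n)
(H(-543) - 95209) + (D - 1*(-34090)) = ((-12 - 543) - 95209) + (-2888529/607 - 1*(-34090)) = (-555 - 95209) + (-2888529/607 + 34090) = -95764 + 17804101/607 = -40324647/607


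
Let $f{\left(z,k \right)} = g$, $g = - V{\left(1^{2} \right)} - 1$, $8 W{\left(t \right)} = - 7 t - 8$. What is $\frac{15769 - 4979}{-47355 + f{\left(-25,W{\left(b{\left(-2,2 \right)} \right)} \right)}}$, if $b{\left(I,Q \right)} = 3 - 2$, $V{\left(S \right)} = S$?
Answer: $- \frac{10790}{47357} \approx -0.22784$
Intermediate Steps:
$b{\left(I,Q \right)} = 1$ ($b{\left(I,Q \right)} = 3 - 2 = 1$)
$W{\left(t \right)} = -1 - \frac{7 t}{8}$ ($W{\left(t \right)} = \frac{- 7 t - 8}{8} = \frac{-8 - 7 t}{8} = -1 - \frac{7 t}{8}$)
$g = -2$ ($g = - 1^{2} - 1 = \left(-1\right) 1 - 1 = -1 - 1 = -2$)
$f{\left(z,k \right)} = -2$
$\frac{15769 - 4979}{-47355 + f{\left(-25,W{\left(b{\left(-2,2 \right)} \right)} \right)}} = \frac{15769 - 4979}{-47355 - 2} = \frac{10790}{-47357} = 10790 \left(- \frac{1}{47357}\right) = - \frac{10790}{47357}$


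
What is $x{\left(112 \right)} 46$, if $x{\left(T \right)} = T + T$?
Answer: $10304$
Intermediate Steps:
$x{\left(T \right)} = 2 T$
$x{\left(112 \right)} 46 = 2 \cdot 112 \cdot 46 = 224 \cdot 46 = 10304$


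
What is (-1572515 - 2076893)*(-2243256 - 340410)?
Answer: 9428851369728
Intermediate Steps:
(-1572515 - 2076893)*(-2243256 - 340410) = -3649408*(-2583666) = 9428851369728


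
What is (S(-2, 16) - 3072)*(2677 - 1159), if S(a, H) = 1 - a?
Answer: -4658742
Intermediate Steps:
(S(-2, 16) - 3072)*(2677 - 1159) = ((1 - 1*(-2)) - 3072)*(2677 - 1159) = ((1 + 2) - 3072)*1518 = (3 - 3072)*1518 = -3069*1518 = -4658742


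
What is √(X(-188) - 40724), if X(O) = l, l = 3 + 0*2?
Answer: I*√40721 ≈ 201.79*I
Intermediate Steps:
l = 3 (l = 3 + 0 = 3)
X(O) = 3
√(X(-188) - 40724) = √(3 - 40724) = √(-40721) = I*√40721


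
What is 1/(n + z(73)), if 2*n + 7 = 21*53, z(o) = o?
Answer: 1/626 ≈ 0.0015974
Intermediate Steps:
n = 553 (n = -7/2 + (21*53)/2 = -7/2 + (1/2)*1113 = -7/2 + 1113/2 = 553)
1/(n + z(73)) = 1/(553 + 73) = 1/626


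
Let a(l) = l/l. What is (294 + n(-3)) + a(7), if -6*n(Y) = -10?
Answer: 890/3 ≈ 296.67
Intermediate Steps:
n(Y) = 5/3 (n(Y) = -⅙*(-10) = 5/3)
a(l) = 1
(294 + n(-3)) + a(7) = (294 + 5/3) + 1 = 887/3 + 1 = 890/3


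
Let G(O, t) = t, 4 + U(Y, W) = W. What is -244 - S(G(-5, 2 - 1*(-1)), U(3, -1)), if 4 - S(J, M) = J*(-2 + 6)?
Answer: -236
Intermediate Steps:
U(Y, W) = -4 + W
S(J, M) = 4 - 4*J (S(J, M) = 4 - J*(-2 + 6) = 4 - J*4 = 4 - 4*J)
-244 - S(G(-5, 2 - 1*(-1)), U(3, -1)) = -244 - (4 - 4*(2 - 1*(-1))) = -244 - (4 - 4*(2 + 1)) = -244 - (4 - 4*3) = -244 - (4 - 12) = -244 - 1*(-8) = -244 + 8 = -236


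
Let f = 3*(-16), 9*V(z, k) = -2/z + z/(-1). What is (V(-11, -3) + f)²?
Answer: 2380849/1089 ≈ 2186.3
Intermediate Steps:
V(z, k) = -2/(9*z) - z/9 (V(z, k) = (-2/z + z/(-1))/9 = (-2/z + z*(-1))/9 = (-2/z - z)/9 = (-z - 2/z)/9 = -2/(9*z) - z/9)
f = -48
(V(-11, -3) + f)² = ((⅑)*(-2 - 1*(-11)²)/(-11) - 48)² = ((⅑)*(-1/11)*(-2 - 1*121) - 48)² = ((⅑)*(-1/11)*(-2 - 121) - 48)² = ((⅑)*(-1/11)*(-123) - 48)² = (41/33 - 48)² = (-1543/33)² = 2380849/1089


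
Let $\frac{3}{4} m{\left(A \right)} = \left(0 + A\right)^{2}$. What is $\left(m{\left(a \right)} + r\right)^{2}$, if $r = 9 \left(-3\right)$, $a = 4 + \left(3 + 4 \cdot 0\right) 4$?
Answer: $\frac{889249}{9} \approx 98806.0$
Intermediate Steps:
$a = 16$ ($a = 4 + \left(3 + 0\right) 4 = 4 + 3 \cdot 4 = 4 + 12 = 16$)
$m{\left(A \right)} = \frac{4 A^{2}}{3}$ ($m{\left(A \right)} = \frac{4 \left(0 + A\right)^{2}}{3} = \frac{4 A^{2}}{3}$)
$r = -27$
$\left(m{\left(a \right)} + r\right)^{2} = \left(\frac{4 \cdot 16^{2}}{3} - 27\right)^{2} = \left(\frac{4}{3} \cdot 256 - 27\right)^{2} = \left(\frac{1024}{3} - 27\right)^{2} = \left(\frac{943}{3}\right)^{2} = \frac{889249}{9}$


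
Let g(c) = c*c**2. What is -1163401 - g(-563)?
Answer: 177290146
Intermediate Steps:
g(c) = c**3
-1163401 - g(-563) = -1163401 - 1*(-563)**3 = -1163401 - 1*(-178453547) = -1163401 + 178453547 = 177290146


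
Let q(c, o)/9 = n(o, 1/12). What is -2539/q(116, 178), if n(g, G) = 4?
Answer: -2539/36 ≈ -70.528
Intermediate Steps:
q(c, o) = 36 (q(c, o) = 9*4 = 36)
-2539/q(116, 178) = -2539/36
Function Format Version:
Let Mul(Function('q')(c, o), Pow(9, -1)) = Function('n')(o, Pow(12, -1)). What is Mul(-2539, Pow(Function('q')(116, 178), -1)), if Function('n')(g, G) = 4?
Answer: Rational(-2539, 36) ≈ -70.528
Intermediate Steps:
Function('q')(c, o) = 36 (Function('q')(c, o) = Mul(9, 4) = 36)
Mul(-2539, Pow(Function('q')(116, 178), -1)) = Mul(-2539, Pow(36, -1)) = Mul(-2539, Rational(1, 36)) = Rational(-2539, 36)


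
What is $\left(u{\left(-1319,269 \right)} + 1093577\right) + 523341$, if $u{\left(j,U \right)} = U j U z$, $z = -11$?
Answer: $1051502667$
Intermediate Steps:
$u{\left(j,U \right)} = - 11 j U^{2}$ ($u{\left(j,U \right)} = U j U \left(-11\right) = j U^{2} \left(-11\right) = - 11 j U^{2}$)
$\left(u{\left(-1319,269 \right)} + 1093577\right) + 523341 = \left(\left(-11\right) \left(-1319\right) 269^{2} + 1093577\right) + 523341 = \left(\left(-11\right) \left(-1319\right) 72361 + 1093577\right) + 523341 = \left(1049885749 + 1093577\right) + 523341 = 1050979326 + 523341 = 1051502667$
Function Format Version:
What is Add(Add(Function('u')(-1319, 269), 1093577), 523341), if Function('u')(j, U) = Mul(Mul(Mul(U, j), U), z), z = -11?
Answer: 1051502667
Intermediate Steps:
Function('u')(j, U) = Mul(-11, j, Pow(U, 2)) (Function('u')(j, U) = Mul(Mul(Mul(U, j), U), -11) = Mul(Mul(j, Pow(U, 2)), -11) = Mul(-11, j, Pow(U, 2)))
Add(Add(Function('u')(-1319, 269), 1093577), 523341) = Add(Add(Mul(-11, -1319, Pow(269, 2)), 1093577), 523341) = Add(Add(Mul(-11, -1319, 72361), 1093577), 523341) = Add(Add(1049885749, 1093577), 523341) = Add(1050979326, 523341) = 1051502667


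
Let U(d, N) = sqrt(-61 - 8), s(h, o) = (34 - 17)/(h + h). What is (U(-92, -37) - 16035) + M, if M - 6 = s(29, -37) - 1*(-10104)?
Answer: -343633/58 + I*sqrt(69) ≈ -5924.7 + 8.3066*I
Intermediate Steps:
s(h, o) = 17/(2*h) (s(h, o) = 17/((2*h)) = 17*(1/(2*h)) = 17/(2*h))
U(d, N) = I*sqrt(69) (U(d, N) = sqrt(-69) = I*sqrt(69))
M = 586397/58 (M = 6 + ((17/2)/29 - 1*(-10104)) = 6 + ((17/2)*(1/29) + 10104) = 6 + (17/58 + 10104) = 6 + 586049/58 = 586397/58 ≈ 10110.)
(U(-92, -37) - 16035) + M = (I*sqrt(69) - 16035) + 586397/58 = (-16035 + I*sqrt(69)) + 586397/58 = -343633/58 + I*sqrt(69)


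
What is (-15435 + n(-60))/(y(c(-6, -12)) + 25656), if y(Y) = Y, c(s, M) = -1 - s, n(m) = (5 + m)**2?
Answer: -12410/25661 ≈ -0.48361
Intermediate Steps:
(-15435 + n(-60))/(y(c(-6, -12)) + 25656) = (-15435 + (5 - 60)**2)/((-1 - 1*(-6)) + 25656) = (-15435 + (-55)**2)/((-1 + 6) + 25656) = (-15435 + 3025)/(5 + 25656) = -12410/25661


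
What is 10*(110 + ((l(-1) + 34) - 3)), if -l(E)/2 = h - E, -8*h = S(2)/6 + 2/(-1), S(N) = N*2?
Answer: 4160/3 ≈ 1386.7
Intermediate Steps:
S(N) = 2*N
h = ⅙ (h = -((2*2)/6 + 2/(-1))/8 = -(4*(⅙) + 2*(-1))/8 = -(⅔ - 2)/8 = -⅛*(-4/3) = ⅙ ≈ 0.16667)
l(E) = -⅓ + 2*E (l(E) = -2*(⅙ - E) = -⅓ + 2*E)
10*(110 + ((l(-1) + 34) - 3)) = 10*(110 + (((-⅓ + 2*(-1)) + 34) - 3)) = 10*(110 + (((-⅓ - 2) + 34) - 3)) = 10*(110 + ((-7/3 + 34) - 3)) = 10*(110 + (95/3 - 3)) = 10*(110 + 86/3) = 10*(416/3) = 4160/3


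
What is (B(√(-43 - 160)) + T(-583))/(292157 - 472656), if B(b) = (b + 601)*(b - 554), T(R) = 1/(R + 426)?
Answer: 52305650/28338343 - 47*I*√203/180499 ≈ 1.8458 - 0.00371*I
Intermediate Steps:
T(R) = 1/(426 + R)
B(b) = (-554 + b)*(601 + b) (B(b) = (601 + b)*(-554 + b) = (-554 + b)*(601 + b))
(B(√(-43 - 160)) + T(-583))/(292157 - 472656) = ((-332954 + (√(-43 - 160))² + 47*√(-43 - 160)) + 1/(426 - 583))/(292157 - 472656) = ((-332954 + (√(-203))² + 47*√(-203)) + 1/(-157))/(-180499) = ((-332954 + (I*√203)² + 47*(I*√203)) - 1/157)*(-1/180499) = ((-332954 - 203 + 47*I*√203) - 1/157)*(-1/180499) = ((-333157 + 47*I*√203) - 1/157)*(-1/180499) = (-52305650/157 + 47*I*√203)*(-1/180499) = 52305650/28338343 - 47*I*√203/180499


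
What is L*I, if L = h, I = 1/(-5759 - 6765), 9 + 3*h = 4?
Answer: 5/37572 ≈ 0.00013308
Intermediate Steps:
h = -5/3 (h = -3 + (1/3)*4 = -3 + 4/3 = -5/3 ≈ -1.6667)
I = -1/12524 (I = 1/(-12524) = -1/12524 ≈ -7.9847e-5)
L = -5/3 ≈ -1.6667
L*I = -5/3*(-1/12524) = 5/37572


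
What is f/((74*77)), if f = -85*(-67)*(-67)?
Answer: -381565/5698 ≈ -66.965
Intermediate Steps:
f = -381565 (f = 5695*(-67) = -381565)
f/((74*77)) = -381565/(74*77) = -381565/5698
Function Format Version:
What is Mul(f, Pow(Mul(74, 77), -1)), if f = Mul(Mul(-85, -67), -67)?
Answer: Rational(-381565, 5698) ≈ -66.965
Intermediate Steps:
f = -381565 (f = Mul(5695, -67) = -381565)
Mul(f, Pow(Mul(74, 77), -1)) = Mul(-381565, Pow(Mul(74, 77), -1)) = Mul(-381565, Pow(5698, -1)) = Mul(-381565, Rational(1, 5698)) = Rational(-381565, 5698)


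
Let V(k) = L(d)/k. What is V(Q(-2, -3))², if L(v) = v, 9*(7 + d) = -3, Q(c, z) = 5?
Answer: 484/225 ≈ 2.1511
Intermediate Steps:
d = -22/3 (d = -7 + (⅑)*(-3) = -7 - ⅓ = -22/3 ≈ -7.3333)
V(k) = -22/(3*k)
V(Q(-2, -3))² = (-22/3/5)² = (-22/3*⅕)² = (-22/15)² = 484/225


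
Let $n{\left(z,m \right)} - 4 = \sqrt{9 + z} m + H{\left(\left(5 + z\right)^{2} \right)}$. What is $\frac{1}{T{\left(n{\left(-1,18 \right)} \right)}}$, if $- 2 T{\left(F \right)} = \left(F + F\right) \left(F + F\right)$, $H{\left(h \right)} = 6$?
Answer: $- \frac{673}{3105032} + \frac{45 \sqrt{2}}{776258} \approx -0.00013476$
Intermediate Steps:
$n{\left(z,m \right)} = 10 + m \sqrt{9 + z}$ ($n{\left(z,m \right)} = 4 + \left(\sqrt{9 + z} m + 6\right) = 4 + \left(m \sqrt{9 + z} + 6\right) = 4 + \left(6 + m \sqrt{9 + z}\right) = 10 + m \sqrt{9 + z}$)
$T{\left(F \right)} = - 2 F^{2}$ ($T{\left(F \right)} = - \frac{\left(F + F\right) \left(F + F\right)}{2} = - \frac{2 F 2 F}{2} = - \frac{4 F^{2}}{2} = - 2 F^{2}$)
$\frac{1}{T{\left(n{\left(-1,18 \right)} \right)}} = \frac{1}{\left(-2\right) \left(10 + 18 \sqrt{9 - 1}\right)^{2}} = \frac{1}{\left(-2\right) \left(10 + 18 \sqrt{8}\right)^{2}} = \frac{1}{\left(-2\right) \left(10 + 18 \cdot 2 \sqrt{2}\right)^{2}} = \frac{1}{\left(-2\right) \left(10 + 36 \sqrt{2}\right)^{2}} = - \frac{1}{2 \left(10 + 36 \sqrt{2}\right)^{2}}$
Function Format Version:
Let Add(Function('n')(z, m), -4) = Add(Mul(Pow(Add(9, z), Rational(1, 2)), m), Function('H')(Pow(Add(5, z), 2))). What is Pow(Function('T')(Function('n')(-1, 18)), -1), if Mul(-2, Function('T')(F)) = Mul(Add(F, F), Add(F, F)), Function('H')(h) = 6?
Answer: Add(Rational(-673, 3105032), Mul(Rational(45, 776258), Pow(2, Rational(1, 2)))) ≈ -0.00013476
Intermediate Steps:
Function('n')(z, m) = Add(10, Mul(m, Pow(Add(9, z), Rational(1, 2)))) (Function('n')(z, m) = Add(4, Add(Mul(Pow(Add(9, z), Rational(1, 2)), m), 6)) = Add(4, Add(Mul(m, Pow(Add(9, z), Rational(1, 2))), 6)) = Add(4, Add(6, Mul(m, Pow(Add(9, z), Rational(1, 2))))) = Add(10, Mul(m, Pow(Add(9, z), Rational(1, 2)))))
Function('T')(F) = Mul(-2, Pow(F, 2)) (Function('T')(F) = Mul(Rational(-1, 2), Mul(Add(F, F), Add(F, F))) = Mul(Rational(-1, 2), Mul(Mul(2, F), Mul(2, F))) = Mul(Rational(-1, 2), Mul(4, Pow(F, 2))) = Mul(-2, Pow(F, 2)))
Pow(Function('T')(Function('n')(-1, 18)), -1) = Pow(Mul(-2, Pow(Add(10, Mul(18, Pow(Add(9, -1), Rational(1, 2)))), 2)), -1) = Pow(Mul(-2, Pow(Add(10, Mul(18, Pow(8, Rational(1, 2)))), 2)), -1) = Pow(Mul(-2, Pow(Add(10, Mul(18, Mul(2, Pow(2, Rational(1, 2))))), 2)), -1) = Pow(Mul(-2, Pow(Add(10, Mul(36, Pow(2, Rational(1, 2)))), 2)), -1) = Mul(Rational(-1, 2), Pow(Add(10, Mul(36, Pow(2, Rational(1, 2)))), -2))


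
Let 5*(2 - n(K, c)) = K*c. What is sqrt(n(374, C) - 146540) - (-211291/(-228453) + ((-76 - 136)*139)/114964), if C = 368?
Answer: -4389701380/6565967673 + I*sqrt(4351610)/5 ≈ -0.66855 + 417.21*I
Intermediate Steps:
n(K, c) = 2 - K*c/5
sqrt(n(374, C) - 146540) - (-211291/(-228453) + ((-76 - 136)*139)/114964) = sqrt((2 - 1/5*374*368) - 146540) - (-211291/(-228453) + ((-76 - 136)*139)/114964) = sqrt((2 - 137632/5) - 146540) - (-211291*(-1/228453) - 212*139*(1/114964)) = sqrt(-137622/5 - 146540) - (211291/228453 - 29468*1/114964) = sqrt(-870322/5) - (211291/228453 - 7367/28741) = I*sqrt(4351610)/5 - 1*4389701380/6565967673 = I*sqrt(4351610)/5 - 4389701380/6565967673 = -4389701380/6565967673 + I*sqrt(4351610)/5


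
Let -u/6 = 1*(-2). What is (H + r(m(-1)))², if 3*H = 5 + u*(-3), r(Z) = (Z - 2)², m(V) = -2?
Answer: 289/9 ≈ 32.111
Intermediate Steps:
u = 12 (u = -6*(-2) = 12)
r(Z) = (-2 + Z)²
H = -31/3 (H = (5 + 12*(-3))/3 = (5 - 36)/3 = (⅓)*(-31) = -31/3 ≈ -10.333)
(H + r(m(-1)))² = (-31/3 + (-2 - 2)²)² = (-31/3 + (-4)²)² = (-31/3 + 16)² = (17/3)² = 289/9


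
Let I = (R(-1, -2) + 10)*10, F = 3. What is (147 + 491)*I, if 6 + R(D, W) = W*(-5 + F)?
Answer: 51040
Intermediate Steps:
R(D, W) = -6 - 2*W (R(D, W) = -6 + W*(-5 + 3) = -6 + W*(-2) = -6 - 2*W)
I = 80 (I = ((-6 - 2*(-2)) + 10)*10 = ((-6 + 4) + 10)*10 = (-2 + 10)*10 = 8*10 = 80)
(147 + 491)*I = (147 + 491)*80 = 638*80 = 51040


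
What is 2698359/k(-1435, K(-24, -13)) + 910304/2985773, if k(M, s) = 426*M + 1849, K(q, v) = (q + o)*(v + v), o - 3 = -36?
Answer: -7501892660363/1819712198353 ≈ -4.1226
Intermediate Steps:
o = -33 (o = 3 - 36 = -33)
K(q, v) = 2*v*(-33 + q) (K(q, v) = (q - 33)*(v + v) = (-33 + q)*(2*v) = 2*v*(-33 + q))
k(M, s) = 1849 + 426*M
2698359/k(-1435, K(-24, -13)) + 910304/2985773 = 2698359/(1849 + 426*(-1435)) + 910304/2985773 = 2698359/(1849 - 611310) + 910304*(1/2985773) = 2698359/(-609461) + 910304/2985773 = 2698359*(-1/609461) + 910304/2985773 = -2698359/609461 + 910304/2985773 = -7501892660363/1819712198353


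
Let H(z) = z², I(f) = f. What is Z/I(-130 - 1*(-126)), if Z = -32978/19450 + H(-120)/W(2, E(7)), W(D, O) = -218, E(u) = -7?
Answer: 71817301/4240100 ≈ 16.938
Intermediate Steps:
Z = -71817301/1060025 (Z = -32978/19450 + (-120)²/(-218) = -32978*1/19450 + 14400*(-1/218) = -16489/9725 - 7200/109 = -71817301/1060025 ≈ -67.751)
Z/I(-130 - 1*(-126)) = -71817301/(1060025*(-130 - 1*(-126))) = -71817301/(1060025*(-130 + 126)) = -71817301/1060025/(-4) = -71817301/1060025*(-¼) = 71817301/4240100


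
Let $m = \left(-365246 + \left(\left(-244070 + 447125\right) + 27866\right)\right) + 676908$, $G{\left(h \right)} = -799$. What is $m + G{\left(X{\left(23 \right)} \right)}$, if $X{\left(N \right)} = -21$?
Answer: $541784$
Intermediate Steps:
$m = 542583$ ($m = \left(-365246 + \left(203055 + 27866\right)\right) + 676908 = \left(-365246 + 230921\right) + 676908 = -134325 + 676908 = 542583$)
$m + G{\left(X{\left(23 \right)} \right)} = 542583 - 799 = 541784$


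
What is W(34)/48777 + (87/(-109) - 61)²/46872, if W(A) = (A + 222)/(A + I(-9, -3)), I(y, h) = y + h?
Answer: 1017350079392/12449818213371 ≈ 0.081716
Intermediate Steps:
I(y, h) = h + y
W(A) = (222 + A)/(-12 + A) (W(A) = (A + 222)/(A + (-3 - 9)) = (222 + A)/(A - 12) = (222 + A)/(-12 + A))
W(34)/48777 + (87/(-109) - 61)²/46872 = ((222 + 34)/(-12 + 34))/48777 + (87/(-109) - 61)²/46872 = (256/22)*(1/48777) + (87*(-1/109) - 61)²*(1/46872) = ((1/22)*256)*(1/48777) + (-87/109 - 61)²*(1/46872) = (128/11)*(1/48777) + (-6736/109)²*(1/46872) = 128/536547 + (45373696/11881)*(1/46872) = 128/536547 + 5671712/69610779 = 1017350079392/12449818213371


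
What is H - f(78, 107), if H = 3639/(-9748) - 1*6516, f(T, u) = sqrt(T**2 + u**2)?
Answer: -63521607/9748 - sqrt(17533) ≈ -6648.8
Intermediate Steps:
H = -63521607/9748 (H = 3639*(-1/9748) - 6516 = -3639/9748 - 6516 = -63521607/9748 ≈ -6516.4)
H - f(78, 107) = -63521607/9748 - sqrt(78**2 + 107**2) = -63521607/9748 - sqrt(6084 + 11449) = -63521607/9748 - sqrt(17533)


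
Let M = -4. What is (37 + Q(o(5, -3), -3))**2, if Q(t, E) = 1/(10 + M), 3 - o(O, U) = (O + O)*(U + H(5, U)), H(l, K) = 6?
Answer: 49729/36 ≈ 1381.4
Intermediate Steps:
o(O, U) = 3 - 2*O*(6 + U) (o(O, U) = 3 - (O + O)*(U + 6) = 3 - 2*O*(6 + U))
Q(t, E) = 1/6 (Q(t, E) = 1/(10 - 4) = 1/6)
(37 + Q(o(5, -3), -3))**2 = (37 + 1/6)**2 = (223/6)**2 = 49729/36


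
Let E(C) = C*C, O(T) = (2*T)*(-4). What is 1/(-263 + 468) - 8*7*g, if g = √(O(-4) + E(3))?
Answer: 1/205 - 56*√41 ≈ -358.57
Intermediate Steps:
O(T) = -8*T
E(C) = C²
g = √41 (g = √(-8*(-4) + 3²) = √(32 + 9) = √41 ≈ 6.4031)
1/(-263 + 468) - 8*7*g = 1/(-263 + 468) - 8*7*√41 = 1/205 - 56*√41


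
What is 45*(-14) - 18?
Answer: -648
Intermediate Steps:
45*(-14) - 18 = -630 - 18 = -648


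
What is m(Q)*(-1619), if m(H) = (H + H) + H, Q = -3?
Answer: 14571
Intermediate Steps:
m(H) = 3*H (m(H) = 2*H + H = 3*H)
m(Q)*(-1619) = (3*(-3))*(-1619) = -9*(-1619) = 14571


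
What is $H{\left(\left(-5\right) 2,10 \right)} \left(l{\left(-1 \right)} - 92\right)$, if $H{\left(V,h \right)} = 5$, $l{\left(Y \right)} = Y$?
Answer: $-465$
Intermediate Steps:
$H{\left(\left(-5\right) 2,10 \right)} \left(l{\left(-1 \right)} - 92\right) = 5 \left(-1 - 92\right) = 5 \left(-93\right) = -465$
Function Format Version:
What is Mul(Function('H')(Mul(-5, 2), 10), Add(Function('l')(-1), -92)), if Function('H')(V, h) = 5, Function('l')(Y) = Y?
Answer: -465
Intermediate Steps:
Mul(Function('H')(Mul(-5, 2), 10), Add(Function('l')(-1), -92)) = Mul(5, Add(-1, -92)) = Mul(5, -93) = -465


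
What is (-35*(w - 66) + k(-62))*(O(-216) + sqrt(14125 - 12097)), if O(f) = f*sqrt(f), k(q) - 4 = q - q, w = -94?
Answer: 145704*sqrt(3) - 7262784*I*sqrt(6) ≈ 2.5237e+5 - 1.779e+7*I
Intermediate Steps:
k(q) = 4 (k(q) = 4 + (q - q) = 4 + 0 = 4)
O(f) = f**(3/2)
(-35*(w - 66) + k(-62))*(O(-216) + sqrt(14125 - 12097)) = (-35*(-94 - 66) + 4)*((-216)**(3/2) + sqrt(14125 - 12097)) = (-35*(-160) + 4)*(-1296*I*sqrt(6) + sqrt(2028)) = (5600 + 4)*(-1296*I*sqrt(6) + 26*sqrt(3)) = 5604*(26*sqrt(3) - 1296*I*sqrt(6)) = 145704*sqrt(3) - 7262784*I*sqrt(6)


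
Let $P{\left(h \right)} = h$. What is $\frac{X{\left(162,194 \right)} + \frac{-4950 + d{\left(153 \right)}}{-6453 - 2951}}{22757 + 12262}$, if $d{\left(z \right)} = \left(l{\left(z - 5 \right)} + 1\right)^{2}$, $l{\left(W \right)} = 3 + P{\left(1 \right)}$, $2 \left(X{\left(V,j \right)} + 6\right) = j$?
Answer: $\frac{860689}{329318676} \approx 0.0026135$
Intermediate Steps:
$X{\left(V,j \right)} = -6 + \frac{j}{2}$
$l{\left(W \right)} = 4$ ($l{\left(W \right)} = 3 + 1 = 4$)
$d{\left(z \right)} = 25$ ($d{\left(z \right)} = \left(4 + 1\right)^{2} = 5^{2} = 25$)
$\frac{X{\left(162,194 \right)} + \frac{-4950 + d{\left(153 \right)}}{-6453 - 2951}}{22757 + 12262} = \frac{\left(-6 + \frac{1}{2} \cdot 194\right) + \frac{-4950 + 25}{-6453 - 2951}}{22757 + 12262} = \frac{\left(-6 + 97\right) - \frac{4925}{-9404}}{35019} = \left(91 - - \frac{4925}{9404}\right) \frac{1}{35019} = \left(91 + \frac{4925}{9404}\right) \frac{1}{35019} = \frac{860689}{9404} \cdot \frac{1}{35019} = \frac{860689}{329318676}$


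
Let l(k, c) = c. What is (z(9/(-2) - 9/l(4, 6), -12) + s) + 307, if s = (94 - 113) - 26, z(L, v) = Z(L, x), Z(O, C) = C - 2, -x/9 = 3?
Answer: 233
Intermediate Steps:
x = -27 (x = -9*3 = -27)
Z(O, C) = -2 + C
z(L, v) = -29 (z(L, v) = -2 - 27 = -29)
s = -45 (s = -19 - 26 = -45)
(z(9/(-2) - 9/l(4, 6), -12) + s) + 307 = (-29 - 45) + 307 = -74 + 307 = 233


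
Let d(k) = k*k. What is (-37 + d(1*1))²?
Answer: 1296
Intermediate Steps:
d(k) = k²
(-37 + d(1*1))² = (-37 + (1*1)²)² = (-37 + 1²)² = (-37 + 1)² = (-36)² = 1296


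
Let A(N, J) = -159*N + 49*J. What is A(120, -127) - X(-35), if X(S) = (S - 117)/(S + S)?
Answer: -885681/35 ≈ -25305.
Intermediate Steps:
X(S) = (-117 + S)/(2*S) (X(S) = (-117 + S)/((2*S)) = (-117 + S)*(1/(2*S)) = (-117 + S)/(2*S))
A(120, -127) - X(-35) = (-159*120 + 49*(-127)) - (-117 - 35)/(2*(-35)) = (-19080 - 6223) - (-1)*(-152)/(2*35) = -25303 - 1*76/35 = -25303 - 76/35 = -885681/35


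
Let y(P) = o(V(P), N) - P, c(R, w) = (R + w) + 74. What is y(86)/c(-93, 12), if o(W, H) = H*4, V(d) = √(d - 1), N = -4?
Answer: 102/7 ≈ 14.571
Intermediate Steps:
V(d) = √(-1 + d)
o(W, H) = 4*H
c(R, w) = 74 + R + w
y(P) = -16 - P (y(P) = 4*(-4) - P = -16 - P)
y(86)/c(-93, 12) = (-16 - 1*86)/(74 - 93 + 12) = (-16 - 86)/(-7) = -102*(-⅐) = 102/7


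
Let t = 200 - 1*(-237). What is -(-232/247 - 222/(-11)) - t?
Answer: -1239611/2717 ≈ -456.24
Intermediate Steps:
t = 437 (t = 200 + 237 = 437)
-(-232/247 - 222/(-11)) - t = -(-232/247 - 222/(-11)) - 1*437 = -(-232*1/247 - 222*(-1/11)) - 437 = -(-232/247 + 222/11) - 437 = -1*52282/2717 - 437 = -52282/2717 - 437 = -1239611/2717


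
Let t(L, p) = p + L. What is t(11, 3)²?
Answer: 196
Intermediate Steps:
t(L, p) = L + p
t(11, 3)² = (11 + 3)² = 14² = 196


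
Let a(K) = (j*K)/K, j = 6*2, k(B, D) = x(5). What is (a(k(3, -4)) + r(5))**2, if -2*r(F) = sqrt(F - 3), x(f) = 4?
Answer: (24 - sqrt(2))**2/4 ≈ 127.53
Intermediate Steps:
k(B, D) = 4
j = 12
r(F) = -sqrt(-3 + F)/2 (r(F) = -sqrt(F - 3)/2 = -sqrt(-3 + F)/2)
a(K) = 12 (a(K) = (12*K)/K = 12)
(a(k(3, -4)) + r(5))**2 = (12 - sqrt(-3 + 5)/2)**2 = (12 - sqrt(2)/2)**2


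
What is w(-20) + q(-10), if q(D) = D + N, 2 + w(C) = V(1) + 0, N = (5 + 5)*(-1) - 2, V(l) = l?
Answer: -23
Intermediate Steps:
N = -12 (N = 10*(-1) - 2 = -10 - 2 = -12)
w(C) = -1 (w(C) = -2 + (1 + 0) = -2 + 1 = -1)
q(D) = -12 + D (q(D) = D - 12 = -12 + D)
w(-20) + q(-10) = -1 + (-12 - 10) = -1 - 22 = -23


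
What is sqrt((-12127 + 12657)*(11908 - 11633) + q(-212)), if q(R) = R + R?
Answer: sqrt(145326) ≈ 381.22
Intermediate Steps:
q(R) = 2*R
sqrt((-12127 + 12657)*(11908 - 11633) + q(-212)) = sqrt((-12127 + 12657)*(11908 - 11633) + 2*(-212)) = sqrt(530*275 - 424) = sqrt(145750 - 424) = sqrt(145326)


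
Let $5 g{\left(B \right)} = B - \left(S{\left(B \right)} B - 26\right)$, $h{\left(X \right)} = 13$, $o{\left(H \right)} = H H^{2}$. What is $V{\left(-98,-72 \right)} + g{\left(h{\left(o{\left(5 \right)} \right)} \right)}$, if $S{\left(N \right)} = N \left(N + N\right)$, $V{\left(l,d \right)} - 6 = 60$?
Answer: $-805$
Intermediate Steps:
$V{\left(l,d \right)} = 66$ ($V{\left(l,d \right)} = 6 + 60 = 66$)
$S{\left(N \right)} = 2 N^{2}$ ($S{\left(N \right)} = N 2 N = 2 N^{2}$)
$o{\left(H \right)} = H^{3}$
$g{\left(B \right)} = \frac{26}{5} - \frac{2 B^{3}}{5} + \frac{B}{5}$ ($g{\left(B \right)} = \frac{B - \left(2 B^{2} B - 26\right)}{5} = \frac{B - \left(2 B^{3} - 26\right)}{5} = \frac{B - \left(-26 + 2 B^{3}\right)}{5} = \frac{26 + B - 2 B^{3}}{5} = \frac{26}{5} - \frac{2 B^{3}}{5} + \frac{B}{5}$)
$V{\left(-98,-72 \right)} + g{\left(h{\left(o{\left(5 \right)} \right)} \right)} = 66 + \left(\frac{26}{5} - \frac{2 \cdot 13^{3}}{5} + \frac{1}{5} \cdot 13\right) = 66 + \left(\frac{26}{5} - \frac{4394}{5} + \frac{13}{5}\right) = 66 - 871 = -805$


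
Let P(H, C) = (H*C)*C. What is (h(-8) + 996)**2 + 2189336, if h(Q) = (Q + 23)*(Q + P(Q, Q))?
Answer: 48483752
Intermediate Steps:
P(H, C) = H*C**2 (P(H, C) = (C*H)*C = H*C**2)
h(Q) = (23 + Q)*(Q + Q**3) (h(Q) = (Q + 23)*(Q + Q*Q**2) = (23 + Q)*(Q + Q**3))
(h(-8) + 996)**2 + 2189336 = (-8*(23 - 8 + (-8)**3 + 23*(-8)**2) + 996)**2 + 2189336 = (-8*(23 - 8 - 512 + 23*64) + 996)**2 + 2189336 = (-8*(23 - 8 - 512 + 1472) + 996)**2 + 2189336 = (-8*975 + 996)**2 + 2189336 = (-7800 + 996)**2 + 2189336 = (-6804)**2 + 2189336 = 46294416 + 2189336 = 48483752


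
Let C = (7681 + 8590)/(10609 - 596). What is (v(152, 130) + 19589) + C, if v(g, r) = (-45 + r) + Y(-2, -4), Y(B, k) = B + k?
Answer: 196951955/10013 ≈ 19670.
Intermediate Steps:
C = 16271/10013 ≈ 1.6250
v(g, r) = -51 + r (v(g, r) = (-45 + r) + (-2 - 4) = (-45 + r) - 6 = -51 + r)
(v(152, 130) + 19589) + C = ((-51 + 130) + 19589) + 16271/10013 = (79 + 19589) + 16271/10013 = 19668 + 16271/10013 = 196951955/10013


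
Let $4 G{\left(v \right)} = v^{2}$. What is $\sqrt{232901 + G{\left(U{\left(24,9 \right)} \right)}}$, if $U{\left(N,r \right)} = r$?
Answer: $\frac{\sqrt{931685}}{2} \approx 482.62$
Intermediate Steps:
$G{\left(v \right)} = \frac{v^{2}}{4}$
$\sqrt{232901 + G{\left(U{\left(24,9 \right)} \right)}} = \sqrt{232901 + \frac{9^{2}}{4}} = \sqrt{232901 + \frac{1}{4} \cdot 81} = \sqrt{232901 + \frac{81}{4}} = \sqrt{\frac{931685}{4}} = \frac{\sqrt{931685}}{2}$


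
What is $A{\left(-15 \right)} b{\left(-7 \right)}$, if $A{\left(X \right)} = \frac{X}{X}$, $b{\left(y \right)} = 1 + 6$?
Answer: $7$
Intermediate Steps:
$b{\left(y \right)} = 7$
$A{\left(X \right)} = 1$
$A{\left(-15 \right)} b{\left(-7 \right)} = 1 \cdot 7 = 7$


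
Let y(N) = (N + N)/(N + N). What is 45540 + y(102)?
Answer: 45541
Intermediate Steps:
y(N) = 1 (y(N) = (2*N)/((2*N)) = (2*N)*(1/(2*N)) = 1)
45540 + y(102) = 45540 + 1 = 45541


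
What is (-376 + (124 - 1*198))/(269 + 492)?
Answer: -450/761 ≈ -0.59133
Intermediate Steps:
(-376 + (124 - 1*198))/(269 + 492) = (-376 + (124 - 198))/761 = (-376 - 74)*(1/761) = -450*1/761 = -450/761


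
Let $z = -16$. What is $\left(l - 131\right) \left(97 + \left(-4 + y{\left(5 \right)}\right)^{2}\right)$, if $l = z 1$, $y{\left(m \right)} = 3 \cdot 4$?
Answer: $-23667$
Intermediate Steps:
$y{\left(m \right)} = 12$
$l = -16$ ($l = \left(-16\right) 1 = -16$)
$\left(l - 131\right) \left(97 + \left(-4 + y{\left(5 \right)}\right)^{2}\right) = \left(-16 - 131\right) \left(97 + \left(-4 + 12\right)^{2}\right) = - 147 \left(97 + 8^{2}\right) = - 147 \left(97 + 64\right) = \left(-147\right) 161 = -23667$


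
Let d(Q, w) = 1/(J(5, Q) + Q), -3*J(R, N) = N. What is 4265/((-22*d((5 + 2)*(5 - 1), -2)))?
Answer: -119420/33 ≈ -3618.8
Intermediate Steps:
J(R, N) = -N/3
d(Q, w) = 3/(2*Q) (d(Q, w) = 1/(-Q/3 + Q) = 1/(2*Q/3) = 3/(2*Q))
4265/((-22*d((5 + 2)*(5 - 1), -2))) = 4265/((-33/((5 + 2)*(5 - 1)))) = 4265/((-33/(7*4))) = 4265/((-33/28)) = 4265/((-22*3/56)) = 4265/(-33/28) = 4265*(-28/33) = -119420/33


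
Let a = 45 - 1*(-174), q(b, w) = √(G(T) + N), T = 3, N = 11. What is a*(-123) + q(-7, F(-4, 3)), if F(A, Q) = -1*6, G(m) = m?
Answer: -26937 + √14 ≈ -26933.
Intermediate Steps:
F(A, Q) = -6
q(b, w) = √14 (q(b, w) = √(3 + 11) = √14)
a = 219 (a = 45 + 174 = 219)
a*(-123) + q(-7, F(-4, 3)) = 219*(-123) + √14 = -26937 + √14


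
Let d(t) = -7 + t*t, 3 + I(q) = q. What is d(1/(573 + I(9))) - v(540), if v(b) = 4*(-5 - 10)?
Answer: 17767774/335241 ≈ 53.000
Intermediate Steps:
I(q) = -3 + q
v(b) = -60 (v(b) = 4*(-15) = -60)
d(t) = -7 + t²
d(1/(573 + I(9))) - v(540) = (-7 + (1/(573 + (-3 + 9)))²) - 1*(-60) = (-7 + (1/(573 + 6))²) + 60 = (-7 + (1/579)²) + 60 = (-7 + 1/335241) + 60 = -2346686/335241 + 60 = 17767774/335241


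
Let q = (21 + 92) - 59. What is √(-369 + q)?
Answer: 3*I*√35 ≈ 17.748*I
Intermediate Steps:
q = 54 (q = 113 - 59 = 54)
√(-369 + q) = √(-369 + 54) = √(-315) = 3*I*√35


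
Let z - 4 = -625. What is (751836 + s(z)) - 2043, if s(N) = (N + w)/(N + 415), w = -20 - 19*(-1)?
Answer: 77228990/103 ≈ 7.4980e+5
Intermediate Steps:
z = -621 (z = 4 - 625 = -621)
w = -1 (w = -20 + 19 = -1)
s(N) = (-1 + N)/(415 + N) (s(N) = (N - 1)/(N + 415) = (-1 + N)/(415 + N))
(751836 + s(z)) - 2043 = (751836 + (-1 - 621)/(415 - 621)) - 2043 = (751836 - 622/(-206)) - 2043 = (751836 - 1/206*(-622)) - 2043 = (751836 + 311/103) - 2043 = 77439419/103 - 2043 = 77228990/103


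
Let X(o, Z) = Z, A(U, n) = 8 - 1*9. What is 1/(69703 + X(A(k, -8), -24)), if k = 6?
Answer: 1/69679 ≈ 1.4352e-5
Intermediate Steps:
A(U, n) = -1 (A(U, n) = 8 - 9 = -1)
1/(69703 + X(A(k, -8), -24)) = 1/(69703 - 24) = 1/69679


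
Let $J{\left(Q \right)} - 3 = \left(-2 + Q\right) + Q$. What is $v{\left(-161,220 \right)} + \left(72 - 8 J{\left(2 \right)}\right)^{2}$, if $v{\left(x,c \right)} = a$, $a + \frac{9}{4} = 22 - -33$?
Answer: $\frac{4307}{4} \approx 1076.8$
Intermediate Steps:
$J{\left(Q \right)} = 1 + 2 Q$ ($J{\left(Q \right)} = 3 + \left(\left(-2 + Q\right) + Q\right) = 3 + \left(-2 + 2 Q\right) = 1 + 2 Q$)
$a = \frac{211}{4}$ ($a = - \frac{9}{4} + \left(22 - -33\right) = - \frac{9}{4} + \left(22 + 33\right) = - \frac{9}{4} + 55 = \frac{211}{4} \approx 52.75$)
$v{\left(x,c \right)} = \frac{211}{4}$
$v{\left(-161,220 \right)} + \left(72 - 8 J{\left(2 \right)}\right)^{2} = \frac{211}{4} + \left(72 - 8 \left(1 + 2 \cdot 2\right)\right)^{2} = \frac{211}{4} + \left(72 - 8 \left(1 + 4\right)\right)^{2} = \frac{211}{4} + \left(72 - 40\right)^{2} = \frac{211}{4} + 32^{2} = \frac{211}{4} + 1024 = \frac{4307}{4}$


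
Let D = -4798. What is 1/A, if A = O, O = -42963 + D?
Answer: -1/47761 ≈ -2.0938e-5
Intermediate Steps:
O = -47761 (O = -42963 - 4798 = -47761)
A = -47761
1/A = 1/(-47761) = -1/47761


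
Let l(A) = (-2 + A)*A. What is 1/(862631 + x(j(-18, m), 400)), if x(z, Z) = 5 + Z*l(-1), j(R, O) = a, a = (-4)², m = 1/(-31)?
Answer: 1/863836 ≈ 1.1576e-6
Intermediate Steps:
l(A) = A*(-2 + A)
m = -1/31 ≈ -0.032258
a = 16
j(R, O) = 16
x(z, Z) = 5 + 3*Z (x(z, Z) = 5 + Z*(-(-2 - 1)) = 5 + Z*(-1*(-3)) = 5 + Z*3 = 5 + 3*Z)
1/(862631 + x(j(-18, m), 400)) = 1/(862631 + (5 + 3*400)) = 1/(862631 + (5 + 1200)) = 1/(862631 + 1205) = 1/863836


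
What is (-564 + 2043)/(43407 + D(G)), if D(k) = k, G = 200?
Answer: 1479/43607 ≈ 0.033917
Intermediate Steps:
(-564 + 2043)/(43407 + D(G)) = (-564 + 2043)/(43407 + 200) = 1479/43607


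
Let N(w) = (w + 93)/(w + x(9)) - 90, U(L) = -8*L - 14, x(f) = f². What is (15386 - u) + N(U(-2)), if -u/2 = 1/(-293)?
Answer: 372011093/24319 ≈ 15297.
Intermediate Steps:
u = 2/293 (u = -2/(-293) = -2*(-1/293) = 2/293 ≈ 0.0068259)
U(L) = -14 - 8*L
N(w) = -90 + (93 + w)/(81 + w) (N(w) = (w + 93)/(w + 9²) - 90 = (93 + w)/(w + 81) - 90 = (93 + w)/(81 + w) - 90 = -90 + (93 + w)/(81 + w))
(15386 - u) + N(U(-2)) = (15386 - 1*2/293) + (-7197 - 89*(-14 - 8*(-2)))/(81 + (-14 - 8*(-2))) = (15386 - 2/293) + (-7197 - 89*(-14 + 16))/(81 + (-14 + 16)) = 4508096/293 + (-7197 - 89*2)/(81 + 2) = 4508096/293 + (-7197 - 178)/83 = 4508096/293 + (1/83)*(-7375) = 4508096/293 - 7375/83 = 372011093/24319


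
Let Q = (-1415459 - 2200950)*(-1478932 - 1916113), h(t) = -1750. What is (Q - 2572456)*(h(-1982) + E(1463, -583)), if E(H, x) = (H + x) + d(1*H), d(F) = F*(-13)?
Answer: -244194530990954661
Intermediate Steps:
d(F) = -13*F
Q = 12277871293405 (Q = -3616409*(-3395045) = 12277871293405)
E(H, x) = x - 12*H (E(H, x) = (H + x) - 13*H = x - 12*H)
(Q - 2572456)*(h(-1982) + E(1463, -583)) = (12277871293405 - 2572456)*(-1750 + (-583 - 12*1463)) = 12277868720949*(-1750 + (-583 - 17556)) = 12277868720949*(-1750 - 18139) = 12277868720949*(-19889) = -244194530990954661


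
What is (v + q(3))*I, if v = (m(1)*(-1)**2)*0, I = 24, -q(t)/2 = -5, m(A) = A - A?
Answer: 240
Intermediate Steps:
m(A) = 0
q(t) = 10 (q(t) = -2*(-5) = 10)
v = 0 (v = (0*(-1)**2)*0 = (0*1)*0 = 0*0 = 0)
(v + q(3))*I = (0 + 10)*24 = 10*24 = 240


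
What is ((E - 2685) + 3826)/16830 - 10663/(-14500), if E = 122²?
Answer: 41182079/24403500 ≈ 1.6875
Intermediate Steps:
E = 14884
((E - 2685) + 3826)/16830 - 10663/(-14500) = ((14884 - 2685) + 3826)/16830 - 10663/(-14500) = (12199 + 3826)*(1/16830) - 10663*(-1/14500) = 16025*(1/16830) + 10663/14500 = 3205/3366 + 10663/14500 = 41182079/24403500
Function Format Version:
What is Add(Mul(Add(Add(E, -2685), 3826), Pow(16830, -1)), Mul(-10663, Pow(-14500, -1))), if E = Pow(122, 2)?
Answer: Rational(41182079, 24403500) ≈ 1.6875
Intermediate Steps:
E = 14884
Add(Mul(Add(Add(E, -2685), 3826), Pow(16830, -1)), Mul(-10663, Pow(-14500, -1))) = Add(Mul(Add(Add(14884, -2685), 3826), Pow(16830, -1)), Mul(-10663, Pow(-14500, -1))) = Add(Mul(Add(12199, 3826), Rational(1, 16830)), Mul(-10663, Rational(-1, 14500))) = Add(Mul(16025, Rational(1, 16830)), Rational(10663, 14500)) = Add(Rational(3205, 3366), Rational(10663, 14500)) = Rational(41182079, 24403500)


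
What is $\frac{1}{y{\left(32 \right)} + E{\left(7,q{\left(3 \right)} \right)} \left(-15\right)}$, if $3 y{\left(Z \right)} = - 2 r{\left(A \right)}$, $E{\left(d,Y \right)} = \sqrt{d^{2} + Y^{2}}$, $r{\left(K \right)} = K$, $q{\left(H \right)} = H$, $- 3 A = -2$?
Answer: $\frac{18}{528517} - \frac{1215 \sqrt{58}}{1057034} \approx -0.0087198$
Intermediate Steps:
$A = \frac{2}{3}$ ($A = \left(- \frac{1}{3}\right) \left(-2\right) = \frac{2}{3} \approx 0.66667$)
$E{\left(d,Y \right)} = \sqrt{Y^{2} + d^{2}}$
$y{\left(Z \right)} = - \frac{4}{9}$ ($y{\left(Z \right)} = \frac{\left(-2\right) \frac{2}{3}}{3} = \frac{1}{3} \left(- \frac{4}{3}\right) = - \frac{4}{9}$)
$\frac{1}{y{\left(32 \right)} + E{\left(7,q{\left(3 \right)} \right)} \left(-15\right)} = \frac{1}{- \frac{4}{9} + \sqrt{3^{2} + 7^{2}} \left(-15\right)} = \frac{1}{- \frac{4}{9} + \sqrt{9 + 49} \left(-15\right)} = \frac{1}{- \frac{4}{9} + \sqrt{58} \left(-15\right)} = \frac{1}{- \frac{4}{9} - 15 \sqrt{58}}$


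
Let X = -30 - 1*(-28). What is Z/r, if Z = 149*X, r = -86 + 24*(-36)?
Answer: 149/475 ≈ 0.31368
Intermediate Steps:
r = -950 (r = -86 - 864 = -950)
X = -2 (X = -30 + 28 = -2)
Z = -298 (Z = 149*(-2) = -298)
Z/r = -298/(-950) = -298*(-1/950) = 149/475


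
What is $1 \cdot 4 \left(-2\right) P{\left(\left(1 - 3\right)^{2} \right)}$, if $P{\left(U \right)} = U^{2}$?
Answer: $-128$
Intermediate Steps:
$1 \cdot 4 \left(-2\right) P{\left(\left(1 - 3\right)^{2} \right)} = 1 \cdot 4 \left(-2\right) \left(\left(1 - 3\right)^{2}\right)^{2} = 4 \left(-2\right) \left(\left(-2\right)^{2}\right)^{2} = - 8 \cdot 4^{2} = \left(-8\right) 16 = -128$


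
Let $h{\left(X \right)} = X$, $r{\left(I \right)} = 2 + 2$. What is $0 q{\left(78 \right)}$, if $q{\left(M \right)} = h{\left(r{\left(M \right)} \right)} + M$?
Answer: $0$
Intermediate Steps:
$r{\left(I \right)} = 4$
$q{\left(M \right)} = 4 + M$
$0 q{\left(78 \right)} = 0 \left(4 + 78\right) = 0 \cdot 82 = 0$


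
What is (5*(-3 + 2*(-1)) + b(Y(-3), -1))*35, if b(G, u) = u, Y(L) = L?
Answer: -910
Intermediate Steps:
(5*(-3 + 2*(-1)) + b(Y(-3), -1))*35 = (5*(-3 + 2*(-1)) - 1)*35 = (5*(-3 - 2) - 1)*35 = (5*(-5) - 1)*35 = (-25 - 1)*35 = -26*35 = -910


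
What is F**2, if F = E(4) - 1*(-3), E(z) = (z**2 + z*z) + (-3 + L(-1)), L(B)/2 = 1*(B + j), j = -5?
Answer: 400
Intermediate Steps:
L(B) = -10 + 2*B (L(B) = 2*(1*(B - 5)) = 2*(1*(-5 + B)) = 2*(-5 + B) = -10 + 2*B)
E(z) = -15 + 2*z**2 (E(z) = (z**2 + z*z) + (-3 + (-10 + 2*(-1))) = (z**2 + z**2) + (-3 + (-10 - 2)) = 2*z**2 + (-3 - 12) = 2*z**2 - 15 = -15 + 2*z**2)
F = 20 (F = (-15 + 2*4**2) - 1*(-3) = (-15 + 2*16) + 3 = (-15 + 32) + 3 = 17 + 3 = 20)
F**2 = 20**2 = 400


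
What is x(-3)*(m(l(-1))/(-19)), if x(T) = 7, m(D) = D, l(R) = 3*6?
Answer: -126/19 ≈ -6.6316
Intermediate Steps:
l(R) = 18
x(-3)*(m(l(-1))/(-19)) = 7*(18/(-19)) = 7*(18*(-1/19)) = 7*(-18/19) = -126/19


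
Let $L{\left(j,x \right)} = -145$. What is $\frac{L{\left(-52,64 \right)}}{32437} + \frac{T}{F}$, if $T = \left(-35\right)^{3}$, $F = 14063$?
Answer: $- \frac{4060570}{1329917} \approx -3.0532$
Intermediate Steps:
$T = -42875$
$\frac{L{\left(-52,64 \right)}}{32437} + \frac{T}{F} = - \frac{145}{32437} - \frac{42875}{14063} = \left(-145\right) \frac{1}{32437} - \frac{125}{41} = - \frac{145}{32437} - \frac{125}{41} = - \frac{4060570}{1329917}$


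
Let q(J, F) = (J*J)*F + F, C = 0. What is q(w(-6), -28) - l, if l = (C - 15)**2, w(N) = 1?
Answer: -281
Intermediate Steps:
q(J, F) = F + F*J**2 (q(J, F) = J**2*F + F = F*J**2 + F = F + F*J**2)
l = 225 (l = (0 - 15)**2 = (-15)**2 = 225)
q(w(-6), -28) - l = -28*(1 + 1**2) - 1*225 = -28*(1 + 1) - 225 = -28*2 - 225 = -56 - 225 = -281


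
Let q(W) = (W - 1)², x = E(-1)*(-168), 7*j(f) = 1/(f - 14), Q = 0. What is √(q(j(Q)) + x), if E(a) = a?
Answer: √1623273/98 ≈ 13.001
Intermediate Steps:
j(f) = 1/(7*(-14 + f)) (j(f) = 1/(7*(f - 14)) = 1/(7*(-14 + f)))
x = 168 (x = -1*(-168) = 168)
q(W) = (-1 + W)²
√(q(j(Q)) + x) = √((-1 + 1/(7*(-14 + 0)))² + 168) = √((-1 + (⅐)/(-14))² + 168) = √((-1 + (⅐)*(-1/14))² + 168) = √((-1 - 1/98)² + 168) = √((-99/98)² + 168) = √(9801/9604 + 168) = √(1623273/9604) = √1623273/98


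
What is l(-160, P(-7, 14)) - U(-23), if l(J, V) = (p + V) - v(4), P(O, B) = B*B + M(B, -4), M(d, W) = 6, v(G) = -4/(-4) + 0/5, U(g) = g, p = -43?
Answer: 181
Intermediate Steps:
v(G) = 1 (v(G) = -4*(-¼) + 0*(⅕) = 1 + 0 = 1)
P(O, B) = 6 + B² (P(O, B) = B*B + 6 = B² + 6 = 6 + B²)
l(J, V) = -44 + V (l(J, V) = (-43 + V) - 1*1 = (-43 + V) - 1 = -44 + V)
l(-160, P(-7, 14)) - U(-23) = (-44 + (6 + 14²)) - 1*(-23) = (-44 + (6 + 196)) + 23 = (-44 + 202) + 23 = 158 + 23 = 181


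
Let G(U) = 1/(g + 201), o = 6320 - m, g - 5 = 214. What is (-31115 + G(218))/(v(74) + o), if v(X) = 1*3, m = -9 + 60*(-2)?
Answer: -13068299/2709840 ≈ -4.8225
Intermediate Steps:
m = -129 (m = -9 - 120 = -129)
g = 219 (g = 5 + 214 = 219)
v(X) = 3
o = 6449 (o = 6320 - 1*(-129) = 6320 + 129 = 6449)
G(U) = 1/420 (G(U) = 1/(219 + 201) = 1/420)
(-31115 + G(218))/(v(74) + o) = (-31115 + 1/420)/(3 + 6449) = -13068299/420/6452 = -13068299/420*1/6452 = -13068299/2709840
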